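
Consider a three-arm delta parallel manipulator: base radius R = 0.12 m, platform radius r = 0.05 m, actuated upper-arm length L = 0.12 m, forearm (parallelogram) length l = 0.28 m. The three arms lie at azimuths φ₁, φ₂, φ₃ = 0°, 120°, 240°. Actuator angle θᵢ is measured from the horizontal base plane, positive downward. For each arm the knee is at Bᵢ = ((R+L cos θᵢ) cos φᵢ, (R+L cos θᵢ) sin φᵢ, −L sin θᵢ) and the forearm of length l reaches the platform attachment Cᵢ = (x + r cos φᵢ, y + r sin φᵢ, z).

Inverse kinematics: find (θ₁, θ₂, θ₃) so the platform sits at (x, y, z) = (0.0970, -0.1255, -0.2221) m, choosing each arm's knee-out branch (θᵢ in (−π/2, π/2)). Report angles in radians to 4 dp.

rotate P by −φ1: (0.0970, -0.1255, -0.2221)
  A=-0.0270, B=-0.2221, C=(l²−L²−A²−y'²−z²)/(2L)=-0.0075
  √(A²+B²)=0.2237;  θ1 = -1.6918+1.6045 ≈ -0.0873
rotate P by −φ2: (-0.1572, -0.0213, -0.2221)
  A cos θ + B sin θ = C:  0.2272·cos θ + -0.2221·sin θ = -0.1558
  γ=atan2(-0.2221,0.2272)=-0.7741;  ψ=arccos(-0.4904)=2.0833;  θ2=γ+ψ≈1.3093
arm 3 (φ=240.0°): x'=0.0602, y'=0.1468
  A cos θ + B sin θ = C:  0.0098·cos θ + -0.2221·sin θ = -0.0290
  √(A²+B²)=0.2223;  θ3 = -1.5266+1.7016 ≈ 0.1750

θ₁ = -0.0873, θ₂ = 1.3093, θ₃ = 0.1750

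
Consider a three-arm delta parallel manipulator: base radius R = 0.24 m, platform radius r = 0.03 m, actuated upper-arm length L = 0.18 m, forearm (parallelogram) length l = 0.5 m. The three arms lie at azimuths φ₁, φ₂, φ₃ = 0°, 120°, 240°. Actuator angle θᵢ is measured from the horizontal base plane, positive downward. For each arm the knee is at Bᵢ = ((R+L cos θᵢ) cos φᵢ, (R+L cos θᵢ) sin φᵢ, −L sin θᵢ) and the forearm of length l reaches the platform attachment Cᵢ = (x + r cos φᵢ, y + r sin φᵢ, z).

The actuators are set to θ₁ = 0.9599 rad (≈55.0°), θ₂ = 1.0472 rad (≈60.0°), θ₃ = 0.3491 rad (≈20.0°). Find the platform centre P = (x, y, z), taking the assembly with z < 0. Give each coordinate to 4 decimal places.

arm 1 at φ=0.0°: ρ1 = 0.3132;  S1 = (0.3132, 0.0000, -0.1474)
φ2=120.0°: virtual centre (-0.1500, 0.2598, -0.1559), radius l
S3 = (0.3791·cos240.0°, 0.3791·sin240.0°, -0.0616) = (-0.1896, -0.3283, -0.0616)
|S₂|²−|S₁|² = -0.0056;  |S₃|²−|S₁|² = 0.0277
plane₁₂: -0.9265x+0.5196y+-0.0169z = -0.0056
Cramer: x(z) = -0.0095+0.0691z;  y(z) = -0.0276+0.1557z
quadratic in z: (1.0290)z²+(0.2417)z+(-0.1233)=0, √Δ=0.7524 → z ∈ {-0.4830, 0.2482}; z = -0.4830 (taking z<0)
x = -0.0429, y = -0.1028

(-0.0429, -0.1028, -0.4830)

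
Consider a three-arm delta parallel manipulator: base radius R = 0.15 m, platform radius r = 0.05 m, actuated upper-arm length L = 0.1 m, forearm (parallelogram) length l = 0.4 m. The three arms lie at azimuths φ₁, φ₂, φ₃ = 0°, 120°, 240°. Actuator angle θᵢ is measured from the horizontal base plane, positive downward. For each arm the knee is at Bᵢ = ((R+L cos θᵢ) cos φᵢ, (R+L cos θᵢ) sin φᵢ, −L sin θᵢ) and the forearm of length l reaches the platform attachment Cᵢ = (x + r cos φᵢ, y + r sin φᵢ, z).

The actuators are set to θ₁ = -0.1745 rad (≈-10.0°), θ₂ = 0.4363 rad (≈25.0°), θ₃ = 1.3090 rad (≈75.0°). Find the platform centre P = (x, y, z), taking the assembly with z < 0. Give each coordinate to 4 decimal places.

S1 = (0.1985·cos0.0°, 0.1985·sin0.0°, 0.0174) = (0.1985, 0.0000, 0.0174)
φ2=120.0°: virtual centre (-0.0953, 0.1651, -0.0423), radius l
arm 3 at φ=240.0°: e+L cos θ3 = 0.1259;  S3 = (-0.0629, -0.1090, -0.0966)
eliminate P² terms by subtracting sphere 1 from 2 and 3
linear system: -0.5876x+0.3302y = -0.0016−-0.1192z; -0.5228x+-0.2180y = -0.0145−-0.2279z
det = 0.3008;  x = 0.0171+-0.3367z,  y = 0.0256+-0.2380z
into |P−S₁|² = l²: 1.1700z² + 0.0752z + -0.1261 = 0;  Δ = 0.5960;  z = -0.3621 or 0.2978 → z<0 root = -0.3621
x = 0.1390, y = 0.1118

(0.1390, 0.1118, -0.3621)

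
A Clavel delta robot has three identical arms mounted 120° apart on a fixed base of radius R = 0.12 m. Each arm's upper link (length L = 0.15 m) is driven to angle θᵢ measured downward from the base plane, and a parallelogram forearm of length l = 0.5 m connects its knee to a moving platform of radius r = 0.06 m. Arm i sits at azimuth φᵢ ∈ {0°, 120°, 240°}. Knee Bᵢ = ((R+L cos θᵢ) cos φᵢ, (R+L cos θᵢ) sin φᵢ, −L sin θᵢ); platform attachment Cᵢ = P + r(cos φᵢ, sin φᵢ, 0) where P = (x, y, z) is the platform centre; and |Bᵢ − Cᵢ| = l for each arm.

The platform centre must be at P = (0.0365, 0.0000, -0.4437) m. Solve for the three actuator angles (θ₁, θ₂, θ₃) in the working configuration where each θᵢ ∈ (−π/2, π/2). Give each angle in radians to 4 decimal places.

rotate P by −φ1: (0.0365, 0.0000, -0.4437)
  A cos θ + B sin θ = C:  0.0235·cos θ + -0.4437·sin θ = 0.1003
  γ=atan2(-0.4437,0.0235)=-1.5179;  ψ=arccos(0.2256)=1.3432;  θ1=γ+ψ≈-0.1747
arm 2 (φ=120.0°): x'=-0.0182, y'=-0.0316
  e−x'=0.0782;  (l²−L²−(e−x')²−y'²−z²)/2L = 0.0784
  √(A²+B²)=0.4505;  θ2 = -1.3962+1.3960 ≈ -0.0002
φ3=240.0° → target in arm frame (-0.0183, 0.0316)
  e−x'=0.0783;  (l²−L²−(e−x')²−y'²−z²)/2L = 0.0784
  √(A²+B²)=0.4505;  θ3 = -1.3962+1.3960 ≈ -0.0002

θ₁ = -0.1747, θ₂ = -0.0002, θ₃ = -0.0002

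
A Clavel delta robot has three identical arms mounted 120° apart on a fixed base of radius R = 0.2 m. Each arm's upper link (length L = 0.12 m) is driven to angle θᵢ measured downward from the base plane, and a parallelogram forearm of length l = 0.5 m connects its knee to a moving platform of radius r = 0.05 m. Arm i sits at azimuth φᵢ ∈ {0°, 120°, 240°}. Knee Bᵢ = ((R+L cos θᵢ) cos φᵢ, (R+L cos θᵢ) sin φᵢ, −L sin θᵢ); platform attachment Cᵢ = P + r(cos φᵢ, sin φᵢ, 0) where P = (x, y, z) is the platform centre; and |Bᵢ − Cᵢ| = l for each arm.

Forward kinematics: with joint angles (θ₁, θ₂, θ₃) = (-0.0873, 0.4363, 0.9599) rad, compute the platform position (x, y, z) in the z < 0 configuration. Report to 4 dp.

(0.1155, 0.0729, -0.4596)

arm 1 at φ=0.0°: (R−r)+L cos θ1 = 0.2695;  S1 = (0.2695, 0.0000, 0.0105)
S2 = (0.2588·cos120.0°, 0.2588·sin120.0°, -0.0507) = (-0.1294, 0.2241, -0.0507)
φ3=240.0°: virtual centre (-0.1094, -0.1895, -0.0983), radius l
subtract pairs → two planes through P
plane₁₂: -0.7978x+0.4482y+-0.1223z = -0.0032
Cramer: x(z) = 0.0125-0.2240z;  y(z) = 0.0151-0.1259z
sphere 1 gives Az²+Bz+C=0 with A=1.0660, B=0.0904, C=-0.1836;  B²−4AC=0.7911;  roots -0.4596, 0.3748;  negative root z = -0.4596
x = 0.1155, y = 0.0729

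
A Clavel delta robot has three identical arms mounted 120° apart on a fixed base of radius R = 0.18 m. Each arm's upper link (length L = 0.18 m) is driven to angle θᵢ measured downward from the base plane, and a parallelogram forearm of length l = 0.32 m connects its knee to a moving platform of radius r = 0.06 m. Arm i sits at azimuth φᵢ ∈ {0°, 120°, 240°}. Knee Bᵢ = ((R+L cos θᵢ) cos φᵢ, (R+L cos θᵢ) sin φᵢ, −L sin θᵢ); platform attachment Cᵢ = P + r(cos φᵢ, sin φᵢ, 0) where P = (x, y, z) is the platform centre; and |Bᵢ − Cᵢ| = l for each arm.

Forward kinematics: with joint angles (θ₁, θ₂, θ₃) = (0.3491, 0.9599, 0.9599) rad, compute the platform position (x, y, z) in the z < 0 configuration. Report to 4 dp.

(0.0859, 0.0000, -0.3087)

arm 1 at φ=0.0°: e+L cos θ1 = 0.2891;  S1 = (0.2891, 0.0000, -0.0616)
S2 = (0.2232·cos120.0°, 0.2232·sin120.0°, -0.1474) = (-0.1116, 0.1933, -0.1474)
S3 = (0.2232·cos240.0°, 0.2232·sin240.0°, -0.1474) = (-0.1116, -0.1933, -0.1474)
eliminate P² terms by subtracting sphere 1 from 2 and 3
[-0.8015 0.3867 -0.1717]·P = -0.0158;  [-0.8015 -0.3867 -0.1717]·P = -0.0158
det = 0.6199;  x = 0.0197+-0.2143z,  y = 0.0000+0.0000z
into |P−S₁|² = l²: 1.0459z² + 0.2386z + -0.0260 = 0;  Δ = 0.1658;  z = -0.3087 or 0.0806 → z<0 root = -0.3087
x = 0.0859, y = 0.0000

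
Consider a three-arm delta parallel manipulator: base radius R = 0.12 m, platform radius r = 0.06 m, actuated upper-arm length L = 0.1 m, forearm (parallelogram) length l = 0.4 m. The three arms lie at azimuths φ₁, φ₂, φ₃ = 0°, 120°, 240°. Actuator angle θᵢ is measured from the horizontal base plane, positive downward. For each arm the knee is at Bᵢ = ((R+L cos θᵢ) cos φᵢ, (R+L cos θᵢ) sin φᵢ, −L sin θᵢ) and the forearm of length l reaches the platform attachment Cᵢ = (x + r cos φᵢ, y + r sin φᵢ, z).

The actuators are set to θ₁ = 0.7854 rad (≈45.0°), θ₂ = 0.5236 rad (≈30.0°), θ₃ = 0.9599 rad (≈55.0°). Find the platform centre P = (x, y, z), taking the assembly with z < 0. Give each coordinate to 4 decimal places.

(-0.0066, 0.0687, -0.4401)

arm 1 at φ=0.0°: (R−r)+L cos θ1 = 0.1307;  S1 = (0.1307, 0.0000, -0.0707)
φ2=120.0°: virtual centre (-0.0733, 0.1270, -0.0500), radius l
arm 3 at φ=240.0°: (R−r)+L cos θ3 = 0.1174;  S3 = (-0.0587, -0.1016, -0.0819)
eliminate P² terms by subtracting sphere 1 from 2 and 3
[-0.4080 0.2539 0.0414]·P = 0.0019;  [-0.3788 -0.2033 -0.0224]·P = -0.0016
det = 0.1791;  x = 0.0001+0.0152z,  y = 0.0077+-0.1386z
sphere 1 gives Az²+Bz+C=0 with A=1.0195, B=0.1353, C=-0.1379;  B²−4AC=0.5806;  roots -0.4401, 0.3073;  negative root z = -0.4401
x = -0.0066, y = 0.0687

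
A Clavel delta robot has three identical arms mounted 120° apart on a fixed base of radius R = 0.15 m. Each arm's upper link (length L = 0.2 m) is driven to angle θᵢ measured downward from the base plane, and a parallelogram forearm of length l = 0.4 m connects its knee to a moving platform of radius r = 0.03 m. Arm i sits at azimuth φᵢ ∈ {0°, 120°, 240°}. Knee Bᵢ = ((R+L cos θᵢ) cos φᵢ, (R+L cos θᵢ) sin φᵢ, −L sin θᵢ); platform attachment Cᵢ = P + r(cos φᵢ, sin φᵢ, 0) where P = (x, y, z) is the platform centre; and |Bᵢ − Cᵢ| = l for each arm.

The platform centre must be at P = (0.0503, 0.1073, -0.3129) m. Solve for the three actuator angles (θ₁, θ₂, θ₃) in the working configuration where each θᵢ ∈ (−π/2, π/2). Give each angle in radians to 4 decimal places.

θ₁ = 0.1745, θ₂ = 0.0872, θ₃ = 0.8728

φ1=0.0° → target in arm frame (0.0503, 0.1073)
  A=0.0697, B=-0.3129, C=(l²−L²−A²−y'²−z²)/(2L)=0.0143
  γ=atan2(-0.3129,0.0697)=-1.3516;  ψ=arccos(0.0446)=1.5262;  θ1=γ+ψ≈0.1745
arm 2 (φ=120.0°): x'=0.0678, y'=-0.0972
  e−x'=0.0522;  (l²−L²−(e−x')²−y'²−z²)/2L = 0.0248
  √(A²+B²)=0.3172;  θ2 = -1.4054+1.4926 ≈ 0.0872
arm 3 (φ=240.0°): x'=-0.1181, y'=-0.0101
  A=0.2381, B=-0.3129, C=(l²−L²−A²−y'²−z²)/(2L)=-0.0867
  θ3 = atan2(B,A) + arccos(C/0.3932) = 0.8728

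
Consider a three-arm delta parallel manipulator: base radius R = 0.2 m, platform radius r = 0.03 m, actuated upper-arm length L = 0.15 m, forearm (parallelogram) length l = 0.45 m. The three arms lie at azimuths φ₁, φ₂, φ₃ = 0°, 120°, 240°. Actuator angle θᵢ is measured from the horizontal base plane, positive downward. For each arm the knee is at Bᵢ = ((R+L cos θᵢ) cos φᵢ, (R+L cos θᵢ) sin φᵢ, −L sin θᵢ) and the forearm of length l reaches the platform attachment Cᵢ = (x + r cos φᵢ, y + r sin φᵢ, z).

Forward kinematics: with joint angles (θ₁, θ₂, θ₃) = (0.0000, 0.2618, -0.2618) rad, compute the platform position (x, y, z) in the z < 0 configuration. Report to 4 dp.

arm 1 at φ=0.0°: (R−r)+L cos θ1 = 0.3200;  O1 = (0.3200, 0.0000, 0.0000)
arm 2 at φ=120.0°: (R−r)+L cos θ2 = 0.3149;  O2 = (-0.1574, 0.2727, -0.0388)
arm 3 at φ=240.0°: (R−r)+L cos θ3 = 0.3149;  O3 = (-0.1574, -0.2727, 0.0388)
eliminate P² terms by subtracting sphere 1 from 2 and 3
plane₁₂: -0.9549x+0.5454y+-0.0776z = -0.0017
Cramer: x(z) = 0.0018+0.0000z;  y(z) = 0.0000+0.1424z
quadratic in z: (1.0203)z²+(0.0000)z+(-0.1013)=0, √Δ=0.6428 → z ∈ {-0.3150, 0.3150}; z = -0.3150 (taking z<0)
x = 0.0018, y = -0.0449

(0.0018, -0.0449, -0.3150)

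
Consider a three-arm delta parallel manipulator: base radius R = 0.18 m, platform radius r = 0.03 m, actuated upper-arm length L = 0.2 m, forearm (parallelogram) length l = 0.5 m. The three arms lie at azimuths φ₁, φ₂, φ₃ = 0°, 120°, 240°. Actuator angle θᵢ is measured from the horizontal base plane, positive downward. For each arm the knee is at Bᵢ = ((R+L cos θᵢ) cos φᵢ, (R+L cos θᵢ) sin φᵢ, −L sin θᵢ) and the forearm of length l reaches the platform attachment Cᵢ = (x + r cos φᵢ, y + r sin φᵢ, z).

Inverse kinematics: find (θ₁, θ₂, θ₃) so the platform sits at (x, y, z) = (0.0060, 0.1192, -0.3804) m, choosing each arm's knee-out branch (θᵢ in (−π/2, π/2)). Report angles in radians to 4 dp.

arm 1 (φ=0.0°): x'=0.0060, y'=0.1192
  A cos θ + B sin θ = C:  0.1440·cos θ + -0.3804·sin θ = 0.0759
  θ1 = atan2(B,A) + arccos(C/0.4067) = 0.1742
φ2=120.0° → target in arm frame (0.1002, -0.0648)
  e−x'=0.0498;  (l²−L²−(e−x')²−y'²−z²)/2L = 0.1466
  θ2 = atan2(B,A) + arccos(C/0.3836) = -0.2619
arm 3 (φ=240.0°): x'=-0.1062, y'=-0.0544
  e−x'=0.2562;  (l²−L²−(e−x')²−y'²−z²)/2L = -0.0083
  θ3 = atan2(B,A) + arccos(C/0.4586) = 0.6109

θ₁ = 0.1742, θ₂ = -0.2619, θ₃ = 0.6109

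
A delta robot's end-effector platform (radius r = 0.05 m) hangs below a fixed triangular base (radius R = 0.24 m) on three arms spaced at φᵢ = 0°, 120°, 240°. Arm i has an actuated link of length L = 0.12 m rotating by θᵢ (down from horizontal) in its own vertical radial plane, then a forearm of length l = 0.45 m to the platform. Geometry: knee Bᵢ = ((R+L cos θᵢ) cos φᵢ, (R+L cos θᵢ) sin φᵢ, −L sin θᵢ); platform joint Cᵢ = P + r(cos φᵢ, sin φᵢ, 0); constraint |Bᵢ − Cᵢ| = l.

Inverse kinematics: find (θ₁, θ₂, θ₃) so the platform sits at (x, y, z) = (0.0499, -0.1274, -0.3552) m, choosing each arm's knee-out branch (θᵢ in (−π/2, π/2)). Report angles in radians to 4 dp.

rotate P by −φ1: (0.0499, -0.1274, -0.3552)
  e−x'=0.1401;  (l²−L²−(e−x')²−y'²−z²)/2L = 0.1086
  θ1 = atan2(B,A) + arccos(C/0.3818) = 0.0872
arm 2 (φ=120.0°): x'=-0.1353, y'=0.0205
  e−x'=0.3253;  (l²−L²−(e−x')²−y'²−z²)/2L = -0.1846
  θ2 = atan2(B,A) + arccos(C/0.4816) = 1.1347
arm 3 (φ=240.0°): x'=0.0854, y'=0.1069
  A cos θ + B sin θ = C:  0.1046·cos θ + -0.3552·sin θ = 0.1648
  γ=atan2(-0.3552,0.1046)=-1.2844;  ψ=arccos(0.4451)=1.1095;  θ3=γ+ψ≈-0.1749

θ₁ = 0.0872, θ₂ = 1.1347, θ₃ = -0.1749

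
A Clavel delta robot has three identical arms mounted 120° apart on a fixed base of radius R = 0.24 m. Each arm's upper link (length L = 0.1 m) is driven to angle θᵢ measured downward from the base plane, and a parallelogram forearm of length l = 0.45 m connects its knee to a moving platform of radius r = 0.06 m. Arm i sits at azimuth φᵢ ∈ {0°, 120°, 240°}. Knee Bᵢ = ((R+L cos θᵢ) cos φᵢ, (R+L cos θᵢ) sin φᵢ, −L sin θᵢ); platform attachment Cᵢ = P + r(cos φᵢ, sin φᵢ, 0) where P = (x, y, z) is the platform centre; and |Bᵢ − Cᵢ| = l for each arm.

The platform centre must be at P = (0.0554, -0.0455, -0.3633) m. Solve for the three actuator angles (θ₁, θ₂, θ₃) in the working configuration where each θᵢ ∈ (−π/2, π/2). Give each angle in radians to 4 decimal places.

θ₁ = -0.2624, θ₂ = 0.6108, θ₃ = 0.0874

φ1=0.0° → target in arm frame (0.0554, -0.0455)
  A cos θ + B sin θ = C:  0.1246·cos θ + -0.3633·sin θ = 0.2146
  γ=atan2(-0.3633,0.1246)=-1.2404;  ψ=arccos(0.5587)=0.9780;  θ1=γ+ψ≈-0.2624
rotate P by −φ2: (-0.0671, -0.0252, -0.3633)
  e−x'=0.2471;  (l²−L²−(e−x')²−y'²−z²)/2L = -0.0059
  θ2 = atan2(B,A) + arccos(C/0.4394) = 0.6108
rotate P by −φ3: (0.0117, 0.0707, -0.3633)
  A cos θ + B sin θ = C:  0.1683·cos θ + -0.3633·sin θ = 0.1359
  θ3 = atan2(B,A) + arccos(C/0.4004) = 0.0874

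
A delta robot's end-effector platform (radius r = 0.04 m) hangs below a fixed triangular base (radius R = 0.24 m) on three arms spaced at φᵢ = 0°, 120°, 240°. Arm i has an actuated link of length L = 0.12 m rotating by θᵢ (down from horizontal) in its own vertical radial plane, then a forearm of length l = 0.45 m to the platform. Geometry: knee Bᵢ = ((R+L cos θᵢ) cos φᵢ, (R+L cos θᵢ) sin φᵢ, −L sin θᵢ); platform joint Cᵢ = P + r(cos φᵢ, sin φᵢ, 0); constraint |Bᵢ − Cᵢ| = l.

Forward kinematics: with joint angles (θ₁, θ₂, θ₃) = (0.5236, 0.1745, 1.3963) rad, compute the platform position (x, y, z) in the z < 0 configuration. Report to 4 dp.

(0.0367, 0.1286, -0.3984)

φ1=0.0°: virtual centre (0.3039, 0.0000, -0.0600), radius l
O2 = (0.3182·cos120.0°, 0.3182·sin120.0°, -0.0208) = (-0.1591, 0.2755, -0.0208)
arm 3 at φ=240.0°: (R−r)+L cos θ3 = 0.2208;  O3 = (-0.1104, -0.1912, -0.1182)
subtract pairs → two planes through P
linear system: -0.9260x+0.5511y = 0.0057−0.0783z; -0.8287x+-0.3825y = -0.0332−-0.1164z
Cramer: x(z) = 0.0199-0.0421z;  y(z) = 0.0438-0.2129z
into |P−O₁|² = l²: 1.0471z² + 0.1253z + -0.1163 = 0;  Δ = 0.5029;  z = -0.3984 or 0.2788 → z<0 root = -0.3984
x = 0.0367, y = 0.1286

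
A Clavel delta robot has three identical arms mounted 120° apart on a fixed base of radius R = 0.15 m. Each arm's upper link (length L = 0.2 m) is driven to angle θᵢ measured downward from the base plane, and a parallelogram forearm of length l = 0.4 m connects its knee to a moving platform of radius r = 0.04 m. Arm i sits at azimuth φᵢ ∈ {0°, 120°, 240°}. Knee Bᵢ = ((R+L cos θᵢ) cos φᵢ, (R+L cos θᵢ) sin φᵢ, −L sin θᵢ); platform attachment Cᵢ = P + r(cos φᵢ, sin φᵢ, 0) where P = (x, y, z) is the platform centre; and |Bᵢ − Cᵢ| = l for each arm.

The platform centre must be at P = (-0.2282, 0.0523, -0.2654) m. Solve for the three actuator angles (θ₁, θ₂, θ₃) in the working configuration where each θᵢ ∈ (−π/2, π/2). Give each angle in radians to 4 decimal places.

rotate P by −φ1: (-0.2282, 0.0523, -0.2654)
  e−x'=0.3382;  (l²−L²−(e−x')²−y'²−z²)/2L = -0.1689
  √(A²+B²)=0.4299;  θ1 = -0.6654+1.9745 ≈ 1.3091
φ2=120.0° → target in arm frame (0.1594, 0.1715)
  A cos θ + B sin θ = C:  -0.0494·cos θ + -0.2654·sin θ = 0.0443
  √(A²+B²)=0.2700;  θ2 = -1.7548+1.4060 ≈ -0.3488
rotate P by −φ3: (0.0688, -0.2238, -0.2654)
  A cos θ + B sin θ = C:  0.0412·cos θ + -0.2654·sin θ = -0.0055
  γ=atan2(-0.2654,0.0412)=-1.4168;  ψ=arccos(-0.0206)=1.5914;  θ3=γ+ψ≈0.1746

θ₁ = 1.3091, θ₂ = -0.3488, θ₃ = 0.1746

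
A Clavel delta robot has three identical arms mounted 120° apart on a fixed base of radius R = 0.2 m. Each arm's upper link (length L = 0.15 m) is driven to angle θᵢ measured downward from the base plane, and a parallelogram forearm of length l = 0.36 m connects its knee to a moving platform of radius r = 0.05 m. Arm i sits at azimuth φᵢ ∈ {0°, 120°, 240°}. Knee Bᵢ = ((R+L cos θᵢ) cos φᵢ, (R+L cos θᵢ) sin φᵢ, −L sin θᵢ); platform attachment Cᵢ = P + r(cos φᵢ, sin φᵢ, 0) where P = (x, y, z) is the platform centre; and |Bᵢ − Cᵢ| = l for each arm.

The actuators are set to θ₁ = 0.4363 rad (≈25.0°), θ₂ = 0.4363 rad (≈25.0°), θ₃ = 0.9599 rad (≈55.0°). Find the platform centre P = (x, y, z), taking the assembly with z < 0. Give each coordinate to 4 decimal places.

(0.0345, 0.0598, -0.3140)

S1 = (0.2859·cos0.0°, 0.2859·sin0.0°, -0.0634) = (0.2859, 0.0000, -0.0634)
S2 = (0.2859·cos120.0°, 0.2859·sin120.0°, -0.0634) = (-0.1430, 0.2476, -0.0634)
arm 3 at φ=240.0°: (R−r)+L cos θ3 = 0.2360;  S3 = (-0.1180, -0.2044, -0.1229)
|S₂|²−|S₁|² = 0.0000;  |S₃|²−|S₁|² = -0.0150
[-0.8578 0.4953 0.0000]·P = 0.0000;  [-0.8079 -0.4088 -0.1190]·P = -0.0150
Cramer: x(z) = 0.0099-0.0785z;  y(z) = 0.0171-0.1359z
into |P−S₁|² = l²: 1.0246z² + 0.1655z + -0.0491 = 0;  Δ = 0.2285;  z = -0.3140 or 0.1525 → z<0 root = -0.3140
x = 0.0345, y = 0.0598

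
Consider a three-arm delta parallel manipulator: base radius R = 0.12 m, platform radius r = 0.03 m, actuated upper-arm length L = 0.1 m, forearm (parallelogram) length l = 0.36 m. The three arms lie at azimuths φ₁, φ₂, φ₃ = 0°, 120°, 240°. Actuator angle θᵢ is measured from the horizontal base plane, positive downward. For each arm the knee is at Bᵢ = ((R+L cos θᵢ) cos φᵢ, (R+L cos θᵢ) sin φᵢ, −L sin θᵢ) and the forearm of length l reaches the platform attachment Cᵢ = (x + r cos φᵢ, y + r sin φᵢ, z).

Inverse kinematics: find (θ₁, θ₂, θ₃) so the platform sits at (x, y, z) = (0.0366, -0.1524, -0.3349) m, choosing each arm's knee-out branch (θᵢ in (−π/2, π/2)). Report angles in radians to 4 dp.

θ₁ = 0.4365, θ₂ = 1.3092, θ₃ = 0.0004

arm 1 (φ=0.0°): x'=0.0366, y'=-0.1524
  e−x'=0.0534;  (l²−L²−(e−x')²−y'²−z²)/2L = -0.0932
  θ1 = atan2(B,A) + arccos(C/0.3391) = 0.4365
rotate P by −φ2: (-0.1503, 0.0445, -0.3349)
  e−x'=0.2403;  (l²−L²−(e−x')²−y'²−z²)/2L = -0.2614
  √(A²+B²)=0.4122;  θ2 = -0.9484+2.2577 ≈ 1.3092
rotate P by −φ3: (0.1137, 0.1079, -0.3349)
  e−x'=-0.0237;  (l²−L²−(e−x')²−y'²−z²)/2L = -0.0238
  γ=atan2(-0.3349,-0.0237)=-1.6414;  ψ=arccos(-0.0709)=1.6418;  θ3=γ+ψ≈0.0004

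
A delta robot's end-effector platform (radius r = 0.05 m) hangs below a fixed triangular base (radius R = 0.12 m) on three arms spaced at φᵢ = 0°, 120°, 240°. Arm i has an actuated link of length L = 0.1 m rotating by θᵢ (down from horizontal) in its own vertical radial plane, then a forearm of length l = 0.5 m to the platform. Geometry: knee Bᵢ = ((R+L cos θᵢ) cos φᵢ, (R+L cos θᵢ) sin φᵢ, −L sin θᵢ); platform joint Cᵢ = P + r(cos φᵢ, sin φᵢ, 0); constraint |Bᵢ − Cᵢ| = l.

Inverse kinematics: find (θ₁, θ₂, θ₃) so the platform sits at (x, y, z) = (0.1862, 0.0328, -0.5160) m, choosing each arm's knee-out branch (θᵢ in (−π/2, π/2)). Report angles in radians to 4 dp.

arm 1 (φ=0.0°): x'=0.1862, y'=0.0328
  A cos θ + B sin θ = C:  -0.1162·cos θ + -0.5160·sin θ = -0.2042
  θ1 = atan2(B,A) + arccos(C/0.5289) = 0.1748
rotate P by −φ2: (-0.0647, -0.1777, -0.5160)
  A cos θ + B sin θ = C:  0.1347·cos θ + -0.5160·sin θ = -0.3798
  γ=atan2(-0.5160,0.1347)=-1.3155;  ψ=arccos(-0.7122)=2.3634;  θ2=γ+ψ≈1.0479
arm 3 (φ=240.0°): x'=-0.1215, y'=0.1449
  e−x'=0.1915;  (l²−L²−(e−x')²−y'²−z²)/2L = -0.4196
  γ=atan2(-0.5160,0.1915)=-1.2154;  ψ=arccos(-0.7623)=2.4377;  θ3=γ+ψ≈1.2222

θ₁ = 0.1748, θ₂ = 1.0479, θ₃ = 1.2222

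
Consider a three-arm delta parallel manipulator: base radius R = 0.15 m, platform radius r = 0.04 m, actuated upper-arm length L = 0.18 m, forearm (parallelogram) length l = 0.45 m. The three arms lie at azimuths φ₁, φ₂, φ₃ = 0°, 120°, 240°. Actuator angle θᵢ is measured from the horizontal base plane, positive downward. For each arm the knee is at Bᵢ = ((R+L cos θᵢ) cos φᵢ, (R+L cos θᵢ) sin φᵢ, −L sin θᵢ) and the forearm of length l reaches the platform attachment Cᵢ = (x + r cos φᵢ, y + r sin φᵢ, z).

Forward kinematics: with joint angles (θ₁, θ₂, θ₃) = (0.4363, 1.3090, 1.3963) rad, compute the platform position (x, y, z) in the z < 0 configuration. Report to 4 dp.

(0.1878, 0.0189, -0.5175)

arm 1 at φ=0.0°: (R−r)+L cos θ1 = 0.2731;  S1 = (0.2731, 0.0000, -0.0761)
arm 2 at φ=120.0°: (R−r)+L cos θ2 = 0.1566;  S2 = (-0.0783, 0.1356, -0.1739)
arm 3 at φ=240.0°: (R−r)+L cos θ3 = 0.1413;  S3 = (-0.0706, -0.1223, -0.1773)
subtract pairs → two planes through P
plane₁₂: -0.7029x+0.2712y+-0.1956z = -0.0256
Cramer: x(z) = 0.0395-0.2867z;  y(z) = 0.0077-0.0217z
sphere 1 gives Az²+Bz+C=0 with A=1.0826, B=0.2858, C=-0.1420;  B²−4AC=0.6968;  roots -0.5175, 0.2535;  negative root z = -0.5175
x = 0.1878, y = 0.0189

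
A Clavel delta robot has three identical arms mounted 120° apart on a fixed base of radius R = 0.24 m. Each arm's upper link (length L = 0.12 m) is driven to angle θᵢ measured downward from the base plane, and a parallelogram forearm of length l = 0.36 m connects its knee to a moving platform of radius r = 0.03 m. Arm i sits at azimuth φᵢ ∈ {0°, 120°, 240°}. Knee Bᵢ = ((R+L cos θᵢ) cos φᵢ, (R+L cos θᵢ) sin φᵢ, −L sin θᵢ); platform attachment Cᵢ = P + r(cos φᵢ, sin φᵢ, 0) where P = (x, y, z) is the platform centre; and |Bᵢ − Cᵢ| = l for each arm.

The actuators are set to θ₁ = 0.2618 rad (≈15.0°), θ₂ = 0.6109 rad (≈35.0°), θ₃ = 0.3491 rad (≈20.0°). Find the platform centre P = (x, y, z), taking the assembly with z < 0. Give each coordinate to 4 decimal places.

arm 1 at φ=0.0°: e+L cos θ1 = 0.3259;  S1 = (0.3259, 0.0000, -0.0311)
S2 = (0.3083·cos120.0°, 0.3083·sin120.0°, -0.0688) = (-0.1541, 0.2670, -0.0688)
φ3=240.0°: virtual centre (-0.1614, -0.2795, -0.0410), radius l
subtract pairs → two planes through P
[-0.9601 0.5340 -0.0755]·P = -0.0074;  [-0.9746 -0.5590 -0.0200]·P = -0.0013
Cramer: x(z) = 0.0046-0.0500z;  y(z) = -0.0056+0.0515z
into |P−S₁|² = l²: 1.0052z² + 0.0937z + -0.0254 = 0;  Δ = 0.1107;  z = -0.2121 or 0.1189 → z<0 root = -0.2121
x = 0.0152, y = -0.0165

(0.0152, -0.0165, -0.2121)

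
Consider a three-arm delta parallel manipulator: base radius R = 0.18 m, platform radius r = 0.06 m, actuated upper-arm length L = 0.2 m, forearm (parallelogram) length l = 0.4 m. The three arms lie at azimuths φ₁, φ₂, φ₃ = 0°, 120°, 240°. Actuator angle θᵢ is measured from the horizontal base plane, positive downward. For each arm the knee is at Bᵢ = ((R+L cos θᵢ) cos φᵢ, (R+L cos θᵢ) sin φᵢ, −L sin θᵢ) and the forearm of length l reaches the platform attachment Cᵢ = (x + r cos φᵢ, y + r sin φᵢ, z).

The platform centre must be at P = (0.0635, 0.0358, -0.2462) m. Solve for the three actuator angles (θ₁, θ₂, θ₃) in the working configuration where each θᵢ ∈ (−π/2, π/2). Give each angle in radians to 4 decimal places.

rotate P by −φ1: (0.0635, 0.0358, -0.2462)
  A=0.0565, B=-0.2462, C=(l²−L²−A²−y'²−z²)/(2L)=0.1373
  √(A²+B²)=0.2526;  θ1 = -1.3452+0.9962 ≈ -0.3490
rotate P by −φ2: (-0.0007, -0.0729, -0.2462)
  e−x'=0.1207;  (l²−L²−(e−x')²−y'²−z²)/2L = 0.0987
  √(A²+B²)=0.2742;  θ2 = -1.1148+1.2025 ≈ 0.0876
rotate P by −φ3: (-0.0628, 0.0371, -0.2462)
  A=0.1828, B=-0.2462, C=(l²−L²−A²−y'²−z²)/(2L)=0.0615
  θ3 = atan2(B,A) + arccos(C/0.3066) = 0.4365

θ₁ = -0.3490, θ₂ = 0.0876, θ₃ = 0.4365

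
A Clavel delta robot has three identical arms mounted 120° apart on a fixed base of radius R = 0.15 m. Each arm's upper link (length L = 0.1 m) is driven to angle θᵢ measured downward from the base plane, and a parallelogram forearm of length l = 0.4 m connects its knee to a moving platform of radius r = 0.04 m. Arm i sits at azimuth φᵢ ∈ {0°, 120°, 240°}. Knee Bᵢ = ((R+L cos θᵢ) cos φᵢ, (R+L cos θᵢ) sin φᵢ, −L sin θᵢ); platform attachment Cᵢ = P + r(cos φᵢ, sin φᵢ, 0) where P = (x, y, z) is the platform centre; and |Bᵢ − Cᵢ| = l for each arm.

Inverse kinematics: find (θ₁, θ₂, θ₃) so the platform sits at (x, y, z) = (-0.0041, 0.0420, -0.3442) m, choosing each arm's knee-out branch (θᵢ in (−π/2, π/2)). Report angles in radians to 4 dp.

θ₁ = 0.0871, θ₂ = -0.1752, θ₃ = 0.2614

rotate P by −φ1: (-0.0041, 0.0420, -0.3442)
  A=0.1141, B=-0.3442, C=(l²−L²−A²−y'²−z²)/(2L)=0.0837
  γ=atan2(-0.3442,0.1141)=-1.2507;  ψ=arccos(0.2309)=1.3378;  θ1=γ+ψ≈0.0871
φ2=120.0° → target in arm frame (0.0384, -0.0174)
  A cos θ + B sin θ = C:  0.0716·cos θ + -0.3442·sin θ = 0.1305
  √(A²+B²)=0.3516;  θ2 = -1.3658+1.1905 ≈ -0.1752
φ3=240.0° → target in arm frame (-0.0343, -0.0246)
  e−x'=0.1443;  (l²−L²−(e−x')²−y'²−z²)/2L = 0.0505
  γ=atan2(-0.3442,0.1443)=-1.1738;  ψ=arccos(0.1352)=1.4352;  θ3=γ+ψ≈0.2614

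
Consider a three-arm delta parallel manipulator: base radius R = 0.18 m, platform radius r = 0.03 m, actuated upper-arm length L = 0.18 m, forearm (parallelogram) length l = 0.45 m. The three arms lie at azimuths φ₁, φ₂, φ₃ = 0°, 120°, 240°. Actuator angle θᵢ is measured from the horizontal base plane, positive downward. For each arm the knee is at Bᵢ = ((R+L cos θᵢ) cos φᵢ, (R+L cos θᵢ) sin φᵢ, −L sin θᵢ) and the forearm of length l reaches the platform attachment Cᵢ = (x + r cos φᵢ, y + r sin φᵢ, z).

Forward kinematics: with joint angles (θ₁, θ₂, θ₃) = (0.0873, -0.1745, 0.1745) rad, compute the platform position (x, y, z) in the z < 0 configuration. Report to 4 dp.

(-0.0093, 0.0342, -0.3101)

φ1=0.0°: virtual centre (0.3293, 0.0000, -0.0157), radius l
S2 = (0.3273·cos120.0°, 0.3273·sin120.0°, 0.0313) = (-0.1636, 0.2834, 0.0313)
arm 3 at φ=240.0°: ρ3 = 0.3273;  S3 = (-0.1636, -0.2834, -0.0313)
|S₂|²−|S₁|² = -0.0006;  |S₃|²−|S₁|² = -0.0006
linear system: -0.9859x+0.5668y = -0.0006−0.0939z; -0.9859x+-0.5668y = -0.0006−-0.0311z
det = 1.1177;  x = 0.0006+0.0318z,  y = 0.0000+-0.1103z
into |P−S₁|² = l²: 1.0132z² + 0.0105z + -0.0942 = 0;  Δ = 0.3819;  z = -0.3101 or 0.2998 → z<0 root = -0.3101
x = -0.0093, y = 0.0342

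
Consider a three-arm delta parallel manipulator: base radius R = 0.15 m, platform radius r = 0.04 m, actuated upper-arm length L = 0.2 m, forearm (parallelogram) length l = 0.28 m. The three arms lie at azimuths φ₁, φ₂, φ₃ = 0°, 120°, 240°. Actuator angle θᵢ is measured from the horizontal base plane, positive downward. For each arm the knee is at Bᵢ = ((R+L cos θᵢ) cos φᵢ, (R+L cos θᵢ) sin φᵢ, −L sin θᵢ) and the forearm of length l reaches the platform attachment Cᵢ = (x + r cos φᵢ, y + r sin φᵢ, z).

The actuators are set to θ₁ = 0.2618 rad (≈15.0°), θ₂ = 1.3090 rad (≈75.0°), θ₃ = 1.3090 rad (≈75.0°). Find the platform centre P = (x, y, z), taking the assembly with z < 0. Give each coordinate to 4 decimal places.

φ1=0.0°: virtual centre (0.3032, 0.0000, -0.0518), radius l
φ2=120.0°: virtual centre (-0.0809, 0.1401, -0.1932), radius l
arm 3 at φ=240.0°: (R−r)+L cos θ3 = 0.1618;  centre 3 = (-0.0809, -0.1401, -0.1932)
eliminate P² terms by subtracting sphere 1 from 2 and 3
linear system: -0.7681x+0.2802y = -0.0311−-0.2828z; -0.7681x+-0.2802y = -0.0311−-0.2828z
Cramer: x(z) = 0.0405-0.3682z;  y(z) = 0.0000+0.0000z
sphere 1 gives Az²+Bz+C=0 with A=1.1356, B=0.2970, C=-0.0067;  B²−4AC=0.1187;  roots -0.2825, 0.0209;  negative root z = -0.2825
x = 0.1445, y = 0.0000

(0.1445, 0.0000, -0.2825)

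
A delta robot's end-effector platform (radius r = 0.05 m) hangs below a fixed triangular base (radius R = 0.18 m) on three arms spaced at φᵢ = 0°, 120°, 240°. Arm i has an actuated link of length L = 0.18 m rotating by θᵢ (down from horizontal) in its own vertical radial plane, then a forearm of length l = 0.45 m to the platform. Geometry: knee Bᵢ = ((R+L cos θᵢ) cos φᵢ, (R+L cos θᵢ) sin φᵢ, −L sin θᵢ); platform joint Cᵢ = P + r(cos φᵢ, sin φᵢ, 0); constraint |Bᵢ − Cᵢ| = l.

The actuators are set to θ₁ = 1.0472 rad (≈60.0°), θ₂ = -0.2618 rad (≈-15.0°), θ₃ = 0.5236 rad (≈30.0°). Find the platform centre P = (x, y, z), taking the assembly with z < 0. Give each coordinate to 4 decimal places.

φ1=0.0°: virtual centre (0.2200, 0.0000, -0.1559), radius l
centre 2 = (0.3039·cos120.0°, 0.3039·sin120.0°, 0.0466) = (-0.1519, 0.2632, 0.0466)
centre 3 = (0.2859·cos240.0°, 0.2859·sin240.0°, -0.0900) = (-0.1429, -0.2476, -0.0900)
subtract pairs → two planes through P
linear system: -0.7439x+0.5263y = 0.0218−0.4049z; -0.7259x+-0.4952y = 0.0171−0.1318z
Cramer: x(z) = -0.0264+0.3596z;  y(z) = 0.0041-0.2611z
quadratic in z: (1.1975)z²+(0.1324)z+(-0.1175)=0, √Δ=0.7617 → z ∈ {-0.3733, 0.2628}; z = -0.3733 (taking z<0)
x = -0.1607, y = 0.1016

(-0.1607, 0.1016, -0.3733)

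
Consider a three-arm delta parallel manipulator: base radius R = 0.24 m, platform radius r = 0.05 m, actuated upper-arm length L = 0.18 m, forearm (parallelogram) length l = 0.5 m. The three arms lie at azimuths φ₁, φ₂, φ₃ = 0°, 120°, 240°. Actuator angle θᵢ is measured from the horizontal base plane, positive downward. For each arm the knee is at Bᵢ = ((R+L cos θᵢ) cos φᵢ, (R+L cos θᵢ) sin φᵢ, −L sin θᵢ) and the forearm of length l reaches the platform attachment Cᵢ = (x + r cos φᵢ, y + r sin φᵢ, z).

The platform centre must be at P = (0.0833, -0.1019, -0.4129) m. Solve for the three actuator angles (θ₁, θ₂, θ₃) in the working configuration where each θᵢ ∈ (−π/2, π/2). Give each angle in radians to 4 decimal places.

arm 1 (φ=0.0°): x'=0.0833, y'=-0.1019
  A=0.1067, B=-0.4129, C=(l²−L²−A²−y'²−z²)/(2L)=0.0704
  θ1 = atan2(B,A) + arccos(C/0.4265) = 0.0870
rotate P by −φ2: (-0.1299, -0.0212, -0.4129)
  A cos θ + B sin θ = C:  0.3199·cos θ + -0.4129·sin θ = -0.1546
  √(A²+B²)=0.5223;  θ2 = -0.9116+1.8714 ≈ 0.9597
φ3=240.0° → target in arm frame (0.0466, 0.1231)
  A cos θ + B sin θ = C:  0.1434·cos θ + -0.4129·sin θ = 0.0317
  γ=atan2(-0.4129,0.1434)=-1.2365;  ψ=arccos(0.0724)=1.4983;  θ3=γ+ψ≈0.2618

θ₁ = 0.0870, θ₂ = 0.9597, θ₃ = 0.2618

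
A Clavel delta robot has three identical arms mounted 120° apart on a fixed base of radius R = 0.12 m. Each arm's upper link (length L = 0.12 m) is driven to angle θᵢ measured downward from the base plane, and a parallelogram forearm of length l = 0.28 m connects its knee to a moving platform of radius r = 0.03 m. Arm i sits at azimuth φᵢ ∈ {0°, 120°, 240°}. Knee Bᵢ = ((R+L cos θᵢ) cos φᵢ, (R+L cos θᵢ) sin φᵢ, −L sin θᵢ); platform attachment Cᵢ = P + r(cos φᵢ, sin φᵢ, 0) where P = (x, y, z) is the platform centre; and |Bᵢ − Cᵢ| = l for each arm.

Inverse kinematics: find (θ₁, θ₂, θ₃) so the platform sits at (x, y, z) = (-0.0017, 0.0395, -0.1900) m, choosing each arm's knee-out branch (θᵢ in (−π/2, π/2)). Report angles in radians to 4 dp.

θ₁ = 0.0877, θ₂ = -0.2620, θ₃ = 0.3489

rotate P by −φ1: (-0.0017, 0.0395, -0.1900)
  e−x'=0.0917;  (l²−L²−(e−x')²−y'²−z²)/2L = 0.0747
  √(A²+B²)=0.2110;  θ1 = -1.1211+1.2088 ≈ 0.0877
φ2=120.0° → target in arm frame (0.0351, -0.0183)
  A cos θ + B sin θ = C:  0.0549·cos θ + -0.1900·sin θ = 0.1023
  γ=atan2(-0.1900,0.0549)=-1.2893;  ψ=arccos(0.5171)=1.0273;  θ2=γ+ψ≈-0.2620
arm 3 (φ=240.0°): x'=-0.0334, y'=-0.0212
  A=0.1234, B=-0.1900, C=(l²−L²−A²−y'²−z²)/(2L)=0.0510
  θ3 = atan2(B,A) + arccos(C/0.2265) = 0.3489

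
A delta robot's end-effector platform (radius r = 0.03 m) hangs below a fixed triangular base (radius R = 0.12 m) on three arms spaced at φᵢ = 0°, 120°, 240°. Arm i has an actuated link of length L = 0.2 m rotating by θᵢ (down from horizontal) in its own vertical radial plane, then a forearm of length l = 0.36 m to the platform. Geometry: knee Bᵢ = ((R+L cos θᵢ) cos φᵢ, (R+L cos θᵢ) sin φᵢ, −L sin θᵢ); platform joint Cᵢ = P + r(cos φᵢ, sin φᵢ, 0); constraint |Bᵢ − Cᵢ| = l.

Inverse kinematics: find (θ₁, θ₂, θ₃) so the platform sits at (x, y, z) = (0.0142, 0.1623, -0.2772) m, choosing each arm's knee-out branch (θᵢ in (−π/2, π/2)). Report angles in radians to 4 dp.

rotate P by −φ1: (0.0142, 0.1623, -0.2772)
  A=0.0758, B=-0.2772, C=(l²−L²−A²−y'²−z²)/(2L)=-0.0483
  γ=atan2(-0.2772,0.0758)=-1.3039;  ψ=arccos(-0.1681)=1.7397;  θ1=γ+ψ≈0.4359
φ2=120.0° → target in arm frame (0.1335, -0.0934)
  A cos θ + B sin θ = C:  -0.0435·cos θ + -0.2772·sin θ = 0.0053
  √(A²+B²)=0.2806;  θ2 = -1.7263+1.5517 ≈ -0.1746
φ3=240.0° → target in arm frame (-0.1477, -0.0689)
  A cos θ + B sin θ = C:  0.2377·cos θ + -0.2772·sin θ = -0.1212
  √(A²+B²)=0.3651;  θ3 = -0.8621+1.9090 ≈ 1.0470

θ₁ = 0.4359, θ₂ = -0.1746, θ₃ = 1.0470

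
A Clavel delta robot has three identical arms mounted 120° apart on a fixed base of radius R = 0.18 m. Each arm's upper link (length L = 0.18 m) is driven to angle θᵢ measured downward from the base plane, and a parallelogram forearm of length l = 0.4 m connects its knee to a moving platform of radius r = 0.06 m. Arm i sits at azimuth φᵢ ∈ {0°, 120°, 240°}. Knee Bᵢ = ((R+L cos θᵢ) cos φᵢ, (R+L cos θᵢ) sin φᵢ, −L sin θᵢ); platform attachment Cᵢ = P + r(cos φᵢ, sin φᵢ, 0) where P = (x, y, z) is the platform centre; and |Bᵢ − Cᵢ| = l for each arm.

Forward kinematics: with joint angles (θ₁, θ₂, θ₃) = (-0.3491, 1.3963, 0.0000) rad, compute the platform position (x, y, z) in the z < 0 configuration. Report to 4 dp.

(0.1466, -0.1913, -0.2595)

φ1=0.0°: virtual centre (0.2891, 0.0000, 0.0616), radius l
arm 2 at φ=120.0°: (R−r)+L cos θ2 = 0.1513;  O2 = (-0.0756, 0.1310, -0.1773)
O3 = (0.3000·cos240.0°, 0.3000·sin240.0°, 0.0000) = (-0.1500, -0.2598, 0.0000)
eliminate P² terms by subtracting sphere 1 from 2 and 3
plane₁₂: -0.7295x+0.2620y+-0.4777z = -0.0331
det = 0.6092;  x = 0.0271+-0.4604z,  y = -0.0508+0.5412z
quadratic in z: (1.5049)z²+(0.0631)z+(-0.0850)=0, √Δ=0.7179 → z ∈ {-0.2595, 0.2176}; z = -0.2595 (taking z<0)
x = 0.1466, y = -0.1913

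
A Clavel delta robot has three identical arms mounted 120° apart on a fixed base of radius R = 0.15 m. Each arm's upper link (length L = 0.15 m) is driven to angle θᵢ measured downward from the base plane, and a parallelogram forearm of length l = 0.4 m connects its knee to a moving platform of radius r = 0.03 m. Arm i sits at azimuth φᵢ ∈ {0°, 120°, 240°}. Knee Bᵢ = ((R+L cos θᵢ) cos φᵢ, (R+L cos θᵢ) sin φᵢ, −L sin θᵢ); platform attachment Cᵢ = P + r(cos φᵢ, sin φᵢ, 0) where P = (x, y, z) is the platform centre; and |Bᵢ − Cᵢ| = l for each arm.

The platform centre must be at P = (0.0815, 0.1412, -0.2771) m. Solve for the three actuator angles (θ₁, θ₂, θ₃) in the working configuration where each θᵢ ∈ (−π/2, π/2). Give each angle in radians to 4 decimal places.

θ₁ = -0.3492, θ₂ = -0.3494, θ₃ = 0.9599

arm 1 (φ=0.0°): x'=0.0815, y'=0.1412
  A cos θ + B sin θ = C:  0.0385·cos θ + -0.2771·sin θ = 0.1310
  θ1 = atan2(B,A) + arccos(C/0.2798) = -0.3492
φ2=120.0° → target in arm frame (0.0815, -0.1412)
  e−x'=0.0385;  (l²−L²−(e−x')²−y'²−z²)/2L = 0.1310
  γ=atan2(-0.2771,0.0385)=-1.4329;  ψ=arccos(0.4683)=1.0834;  θ2=γ+ψ≈-0.3494
arm 3 (φ=240.0°): x'=-0.1630, y'=0.0000
  e−x'=0.2830;  (l²−L²−(e−x')²−y'²−z²)/2L = -0.0646
  γ=atan2(-0.2771,0.2830)=-0.7748;  ψ=arccos(-0.1632)=1.7347;  θ3=γ+ψ≈0.9599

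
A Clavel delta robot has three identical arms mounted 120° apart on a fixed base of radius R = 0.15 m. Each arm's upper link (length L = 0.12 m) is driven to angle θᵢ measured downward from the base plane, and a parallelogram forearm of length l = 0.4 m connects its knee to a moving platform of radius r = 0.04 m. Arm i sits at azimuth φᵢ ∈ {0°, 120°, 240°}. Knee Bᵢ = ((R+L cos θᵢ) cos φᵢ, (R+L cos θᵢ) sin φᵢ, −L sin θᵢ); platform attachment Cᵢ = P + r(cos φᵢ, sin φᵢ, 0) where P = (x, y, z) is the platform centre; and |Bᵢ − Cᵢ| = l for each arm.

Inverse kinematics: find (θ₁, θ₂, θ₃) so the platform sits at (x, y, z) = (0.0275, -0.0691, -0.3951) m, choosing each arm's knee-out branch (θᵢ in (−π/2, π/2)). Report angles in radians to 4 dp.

arm 1 (φ=0.0°): x'=0.0275, y'=-0.0691
  A=0.0825, B=-0.3951, C=(l²−L²−A²−y'²−z²)/(2L)=-0.0920
  θ1 = atan2(B,A) + arccos(C/0.4036) = 0.4359
rotate P by −φ2: (-0.0736, 0.0107, -0.3951)
  A cos θ + B sin θ = C:  0.1836·cos θ + -0.3951·sin θ = -0.1847
  γ=atan2(-0.3951,0.1836)=-1.1358;  ψ=arccos(-0.4239)=2.0086;  θ2=γ+ψ≈0.8728
arm 3 (φ=240.0°): x'=0.0461, y'=0.0584
  e−x'=0.0639;  (l²−L²−(e−x')²−y'²−z²)/2L = -0.0750
  √(A²+B²)=0.4002;  θ3 = -1.4104+1.7592 ≈ 0.3488

θ₁ = 0.4359, θ₂ = 0.8728, θ₃ = 0.3488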